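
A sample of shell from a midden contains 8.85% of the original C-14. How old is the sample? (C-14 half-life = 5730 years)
Age = t½ × log₂(1/ratio) = 20040 years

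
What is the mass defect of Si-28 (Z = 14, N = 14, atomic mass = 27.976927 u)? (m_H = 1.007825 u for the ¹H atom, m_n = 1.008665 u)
Δm = Z·m_H + N·m_n − M = 0.2539 u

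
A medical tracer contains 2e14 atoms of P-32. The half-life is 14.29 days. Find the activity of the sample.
A = λN = 9.701e12 decays/day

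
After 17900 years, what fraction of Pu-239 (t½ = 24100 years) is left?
N/N₀ = (1/2)^(t/t½) = 0.5976 = 59.8%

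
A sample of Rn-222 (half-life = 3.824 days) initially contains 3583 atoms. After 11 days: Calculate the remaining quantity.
N = N₀(1/2)^(t/t½) = 487.9 atoms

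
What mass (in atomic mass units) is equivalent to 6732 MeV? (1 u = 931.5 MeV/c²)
m = E/c² = 7.227 u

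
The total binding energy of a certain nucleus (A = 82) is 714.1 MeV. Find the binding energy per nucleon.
B.E./A = 714.1/82 = 8.709 MeV/nucleon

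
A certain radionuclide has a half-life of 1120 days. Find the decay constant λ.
λ = ln(2)/t½ = 6.189e-4 day⁻¹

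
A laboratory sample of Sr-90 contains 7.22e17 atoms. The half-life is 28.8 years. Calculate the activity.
A = λN = 1.738e16 decays/year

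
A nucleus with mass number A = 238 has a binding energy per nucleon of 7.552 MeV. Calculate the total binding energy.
B.E. = 7.552 × 238 = 1797 MeV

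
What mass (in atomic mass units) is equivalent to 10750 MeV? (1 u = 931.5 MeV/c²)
m = E/c² = 11.54 u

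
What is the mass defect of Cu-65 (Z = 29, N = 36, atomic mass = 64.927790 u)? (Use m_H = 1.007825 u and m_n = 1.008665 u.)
Δm = Z·m_H + N·m_n − M = 0.6111 u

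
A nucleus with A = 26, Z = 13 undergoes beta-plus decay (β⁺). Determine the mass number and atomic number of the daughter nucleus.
Daughter: A = 26, Z = 12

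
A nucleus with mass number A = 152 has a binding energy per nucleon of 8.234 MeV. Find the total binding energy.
B.E. = 8.234 × 152 = 1252 MeV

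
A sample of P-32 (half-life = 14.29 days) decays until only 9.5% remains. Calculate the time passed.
t = t½ × log₂(N₀/N) = 48.53 days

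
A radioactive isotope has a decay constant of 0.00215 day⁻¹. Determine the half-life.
t½ = ln(2)/λ = 322.4 days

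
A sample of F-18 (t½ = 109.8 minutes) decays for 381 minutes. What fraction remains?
N/N₀ = (1/2)^(t/t½) = 0.09025 = 9.02%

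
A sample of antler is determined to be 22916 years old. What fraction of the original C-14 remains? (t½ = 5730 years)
N/N₀ = (1/2)^(t/t½) = 0.06253 = 6.25%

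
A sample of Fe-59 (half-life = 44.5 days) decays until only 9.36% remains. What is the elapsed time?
t = t½ × log₂(N₀/N) = 152.1 days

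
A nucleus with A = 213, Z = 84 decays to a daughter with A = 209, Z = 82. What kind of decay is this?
ΔA = -4, ΔZ = -2 ⇒ alpha decay (α)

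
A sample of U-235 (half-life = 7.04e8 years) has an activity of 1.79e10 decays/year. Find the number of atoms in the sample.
N = A/λ = 1.818e19 atoms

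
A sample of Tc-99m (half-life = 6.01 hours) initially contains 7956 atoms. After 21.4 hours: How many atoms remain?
N = N₀(1/2)^(t/t½) = 674.2 atoms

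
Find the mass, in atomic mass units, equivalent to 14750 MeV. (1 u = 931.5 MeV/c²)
m = E/c² = 15.83 u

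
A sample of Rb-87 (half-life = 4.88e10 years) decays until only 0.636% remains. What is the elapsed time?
t = t½ × log₂(N₀/N) = 3.561e11 years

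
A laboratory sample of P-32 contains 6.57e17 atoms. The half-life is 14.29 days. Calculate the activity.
A = λN = 3.187e16 decays/day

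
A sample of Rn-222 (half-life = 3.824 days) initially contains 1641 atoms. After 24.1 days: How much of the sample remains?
N = N₀(1/2)^(t/t½) = 20.79 atoms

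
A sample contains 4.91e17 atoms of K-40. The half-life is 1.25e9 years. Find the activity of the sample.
A = λN = 2.723e8 decays/year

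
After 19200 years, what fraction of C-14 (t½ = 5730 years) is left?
N/N₀ = (1/2)^(t/t½) = 0.09802 = 9.8%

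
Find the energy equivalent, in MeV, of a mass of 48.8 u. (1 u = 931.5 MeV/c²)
E = mc² = 45460 MeV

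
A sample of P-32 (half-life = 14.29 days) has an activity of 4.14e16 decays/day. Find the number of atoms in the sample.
N = A/λ = 8.535e17 atoms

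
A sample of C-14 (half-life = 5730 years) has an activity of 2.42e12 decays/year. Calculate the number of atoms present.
N = A/λ = 2.001e16 atoms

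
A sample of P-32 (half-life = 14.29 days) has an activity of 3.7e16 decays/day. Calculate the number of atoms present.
N = A/λ = 7.628e17 atoms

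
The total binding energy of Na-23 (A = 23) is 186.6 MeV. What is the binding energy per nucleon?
B.E./A = 186.6/23 = 8.113 MeV/nucleon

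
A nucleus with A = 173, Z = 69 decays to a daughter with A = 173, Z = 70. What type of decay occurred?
ΔA = 0, ΔZ = +1 ⇒ beta-minus decay (β⁻)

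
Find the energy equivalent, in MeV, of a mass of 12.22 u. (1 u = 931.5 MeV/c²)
E = mc² = 11380 MeV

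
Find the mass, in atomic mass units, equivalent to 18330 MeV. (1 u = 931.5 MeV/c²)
m = E/c² = 19.68 u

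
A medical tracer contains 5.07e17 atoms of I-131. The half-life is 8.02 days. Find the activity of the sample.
A = λN = 4.382e16 decays/day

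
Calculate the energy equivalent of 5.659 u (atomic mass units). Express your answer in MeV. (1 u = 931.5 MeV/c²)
E = mc² = 5271 MeV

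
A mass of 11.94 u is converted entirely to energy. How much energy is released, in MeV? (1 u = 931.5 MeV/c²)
E = mc² = 11120 MeV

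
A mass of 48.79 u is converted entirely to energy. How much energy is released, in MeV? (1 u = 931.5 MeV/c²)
E = mc² = 45450 MeV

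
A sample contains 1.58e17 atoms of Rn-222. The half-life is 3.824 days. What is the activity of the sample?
A = λN = 2.864e16 decays/day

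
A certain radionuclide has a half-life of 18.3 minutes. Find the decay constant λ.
λ = ln(2)/t½ = 0.03788 minute⁻¹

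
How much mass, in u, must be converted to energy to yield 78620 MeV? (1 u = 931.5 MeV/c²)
m = E/c² = 84.4 u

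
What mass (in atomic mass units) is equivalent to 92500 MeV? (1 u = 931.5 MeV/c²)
m = E/c² = 99.3 u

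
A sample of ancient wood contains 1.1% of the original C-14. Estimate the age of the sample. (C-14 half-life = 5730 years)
Age = t½ × log₂(1/ratio) = 37280 years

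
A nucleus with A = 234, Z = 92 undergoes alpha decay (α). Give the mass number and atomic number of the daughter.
Daughter: A = 230, Z = 90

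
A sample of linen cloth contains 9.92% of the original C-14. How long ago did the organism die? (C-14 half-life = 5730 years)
Age = t½ × log₂(1/ratio) = 19100 years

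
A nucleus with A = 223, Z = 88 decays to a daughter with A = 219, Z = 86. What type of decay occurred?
ΔA = -4, ΔZ = -2 ⇒ alpha decay (α)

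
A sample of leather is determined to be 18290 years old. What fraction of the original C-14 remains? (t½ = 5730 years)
N/N₀ = (1/2)^(t/t½) = 0.1094 = 10.9%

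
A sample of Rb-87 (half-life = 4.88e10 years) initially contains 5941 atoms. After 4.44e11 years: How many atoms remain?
N = N₀(1/2)^(t/t½) = 10.84 atoms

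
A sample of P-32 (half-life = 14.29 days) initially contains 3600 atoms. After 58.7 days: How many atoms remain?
N = N₀(1/2)^(t/t½) = 208.8 atoms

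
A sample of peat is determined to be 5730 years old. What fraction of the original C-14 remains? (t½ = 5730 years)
N/N₀ = (1/2)^(t/t½) = 0.5 = 50%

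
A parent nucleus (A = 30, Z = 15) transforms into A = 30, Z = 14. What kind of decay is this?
ΔA = 0, ΔZ = -1 ⇒ beta-plus decay (β⁺) or electron capture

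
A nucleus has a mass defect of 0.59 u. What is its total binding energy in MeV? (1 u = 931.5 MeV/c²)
B.E. = Δm × 931.5 = 549.6 MeV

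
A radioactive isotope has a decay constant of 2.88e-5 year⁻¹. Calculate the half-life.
t½ = ln(2)/λ = 24070 years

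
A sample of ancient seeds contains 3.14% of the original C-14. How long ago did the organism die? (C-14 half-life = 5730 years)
Age = t½ × log₂(1/ratio) = 28610 years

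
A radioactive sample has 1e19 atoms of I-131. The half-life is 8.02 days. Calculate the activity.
A = λN = 8.643e17 decays/day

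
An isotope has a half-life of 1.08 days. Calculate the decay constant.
λ = ln(2)/t½ = 0.6418 day⁻¹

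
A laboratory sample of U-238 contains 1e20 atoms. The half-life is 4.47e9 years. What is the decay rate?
A = λN = 1.551e10 decays/year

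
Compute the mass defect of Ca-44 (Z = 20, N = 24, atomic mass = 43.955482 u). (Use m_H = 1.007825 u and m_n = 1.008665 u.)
Δm = Z·m_H + N·m_n − M = 0.409 u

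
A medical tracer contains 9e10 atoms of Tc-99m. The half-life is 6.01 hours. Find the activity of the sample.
A = λN = 1.038e10 decays/hour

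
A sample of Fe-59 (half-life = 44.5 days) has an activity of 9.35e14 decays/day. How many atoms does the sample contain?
N = A/λ = 6.003e16 atoms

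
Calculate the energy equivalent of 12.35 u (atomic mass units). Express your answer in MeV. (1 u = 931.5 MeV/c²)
E = mc² = 11500 MeV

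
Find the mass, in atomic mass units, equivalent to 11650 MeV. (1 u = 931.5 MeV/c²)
m = E/c² = 12.51 u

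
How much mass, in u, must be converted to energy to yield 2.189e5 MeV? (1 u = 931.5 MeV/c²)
m = E/c² = 235 u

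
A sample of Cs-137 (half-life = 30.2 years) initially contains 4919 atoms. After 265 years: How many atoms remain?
N = N₀(1/2)^(t/t½) = 11.23 atoms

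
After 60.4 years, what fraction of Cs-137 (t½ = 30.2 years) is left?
N/N₀ = (1/2)^(t/t½) = 0.25 = 25%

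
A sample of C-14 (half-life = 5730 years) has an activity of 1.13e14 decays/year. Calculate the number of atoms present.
N = A/λ = 9.341e17 atoms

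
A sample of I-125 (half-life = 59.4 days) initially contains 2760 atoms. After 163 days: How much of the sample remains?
N = N₀(1/2)^(t/t½) = 412 atoms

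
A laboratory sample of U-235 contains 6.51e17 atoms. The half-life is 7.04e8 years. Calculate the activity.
A = λN = 6.41e8 decays/year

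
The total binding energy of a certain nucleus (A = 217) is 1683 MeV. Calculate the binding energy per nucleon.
B.E./A = 1683/217 = 7.756 MeV/nucleon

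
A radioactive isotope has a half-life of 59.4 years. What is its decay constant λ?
λ = ln(2)/t½ = 0.01167 year⁻¹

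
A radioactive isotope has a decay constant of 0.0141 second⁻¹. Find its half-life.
t½ = ln(2)/λ = 49.16 seconds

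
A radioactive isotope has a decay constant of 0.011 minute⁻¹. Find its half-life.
t½ = ln(2)/λ = 63.01 minutes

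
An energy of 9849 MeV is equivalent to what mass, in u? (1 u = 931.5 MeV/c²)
m = E/c² = 10.57 u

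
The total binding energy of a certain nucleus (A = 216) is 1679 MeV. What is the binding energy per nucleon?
B.E./A = 1679/216 = 7.773 MeV/nucleon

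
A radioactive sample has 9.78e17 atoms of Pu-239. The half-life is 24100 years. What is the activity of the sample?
A = λN = 2.813e13 decays/year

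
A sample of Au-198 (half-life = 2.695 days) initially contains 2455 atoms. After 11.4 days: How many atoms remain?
N = N₀(1/2)^(t/t½) = 130.8 atoms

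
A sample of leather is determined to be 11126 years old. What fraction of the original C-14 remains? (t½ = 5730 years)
N/N₀ = (1/2)^(t/t½) = 0.2603 = 26%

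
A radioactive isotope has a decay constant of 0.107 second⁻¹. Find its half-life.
t½ = ln(2)/λ = 6.478 seconds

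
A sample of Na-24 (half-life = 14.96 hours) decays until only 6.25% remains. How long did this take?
t = t½ × log₂(N₀/N) = 59.84 hours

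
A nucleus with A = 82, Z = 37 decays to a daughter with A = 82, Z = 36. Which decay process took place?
ΔA = 0, ΔZ = -1 ⇒ beta-plus decay (β⁺) or electron capture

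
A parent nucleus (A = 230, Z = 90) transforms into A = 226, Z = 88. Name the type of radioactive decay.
ΔA = -4, ΔZ = -2 ⇒ alpha decay (α)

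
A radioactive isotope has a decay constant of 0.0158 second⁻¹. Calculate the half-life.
t½ = ln(2)/λ = 43.87 seconds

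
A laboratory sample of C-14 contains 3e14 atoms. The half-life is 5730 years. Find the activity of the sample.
A = λN = 3.629e10 decays/year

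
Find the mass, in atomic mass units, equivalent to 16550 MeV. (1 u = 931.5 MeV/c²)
m = E/c² = 17.77 u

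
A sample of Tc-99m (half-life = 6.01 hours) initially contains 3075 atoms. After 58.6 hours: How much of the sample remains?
N = N₀(1/2)^(t/t½) = 3.57 atoms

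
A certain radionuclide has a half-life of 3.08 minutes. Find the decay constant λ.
λ = ln(2)/t½ = 0.225 minute⁻¹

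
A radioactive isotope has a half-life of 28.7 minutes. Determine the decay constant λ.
λ = ln(2)/t½ = 0.02415 minute⁻¹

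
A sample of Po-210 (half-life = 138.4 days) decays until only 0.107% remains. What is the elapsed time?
t = t½ × log₂(N₀/N) = 1366 days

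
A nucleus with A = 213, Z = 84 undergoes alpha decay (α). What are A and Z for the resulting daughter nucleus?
Daughter: A = 209, Z = 82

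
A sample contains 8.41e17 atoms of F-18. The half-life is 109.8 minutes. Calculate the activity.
A = λN = 5.309e15 decays/minute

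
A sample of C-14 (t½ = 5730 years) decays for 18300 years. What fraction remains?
N/N₀ = (1/2)^(t/t½) = 0.1093 = 10.9%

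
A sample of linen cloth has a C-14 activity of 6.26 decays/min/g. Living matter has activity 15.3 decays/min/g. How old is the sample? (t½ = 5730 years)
Age = t½ × log₂(A₀/A) = 7388 years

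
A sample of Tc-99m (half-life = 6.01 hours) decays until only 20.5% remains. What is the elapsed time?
t = t½ × log₂(N₀/N) = 13.74 hours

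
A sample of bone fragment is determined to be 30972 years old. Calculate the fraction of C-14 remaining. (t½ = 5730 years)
N/N₀ = (1/2)^(t/t½) = 0.0236 = 2.36%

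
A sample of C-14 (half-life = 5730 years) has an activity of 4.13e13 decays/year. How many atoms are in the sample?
N = A/λ = 3.414e17 atoms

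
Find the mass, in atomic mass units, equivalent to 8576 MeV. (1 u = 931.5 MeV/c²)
m = E/c² = 9.207 u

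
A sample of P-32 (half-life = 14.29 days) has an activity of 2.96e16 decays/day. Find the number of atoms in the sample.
N = A/λ = 6.102e17 atoms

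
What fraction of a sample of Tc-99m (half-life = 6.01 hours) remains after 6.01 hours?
N/N₀ = (1/2)^(t/t½) = 0.5 = 50%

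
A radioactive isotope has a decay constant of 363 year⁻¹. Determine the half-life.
t½ = ln(2)/λ = 0.001909 years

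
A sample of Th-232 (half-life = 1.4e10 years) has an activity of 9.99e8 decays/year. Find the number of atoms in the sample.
N = A/λ = 2.018e19 atoms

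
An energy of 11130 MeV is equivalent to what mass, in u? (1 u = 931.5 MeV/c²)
m = E/c² = 11.95 u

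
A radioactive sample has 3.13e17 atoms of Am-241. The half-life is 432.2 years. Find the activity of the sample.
A = λN = 5.02e14 decays/year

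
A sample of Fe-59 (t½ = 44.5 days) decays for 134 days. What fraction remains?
N/N₀ = (1/2)^(t/t½) = 0.124 = 12.4%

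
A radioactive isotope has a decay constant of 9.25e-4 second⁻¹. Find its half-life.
t½ = ln(2)/λ = 749.3 seconds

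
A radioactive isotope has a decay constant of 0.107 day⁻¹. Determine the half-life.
t½ = ln(2)/λ = 6.478 days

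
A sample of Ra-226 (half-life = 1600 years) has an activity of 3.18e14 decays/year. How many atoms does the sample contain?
N = A/λ = 7.34e17 atoms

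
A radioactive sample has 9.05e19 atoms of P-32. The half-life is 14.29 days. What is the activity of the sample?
A = λN = 4.39e18 decays/day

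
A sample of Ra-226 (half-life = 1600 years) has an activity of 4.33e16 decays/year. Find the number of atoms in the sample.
N = A/λ = 9.995e19 atoms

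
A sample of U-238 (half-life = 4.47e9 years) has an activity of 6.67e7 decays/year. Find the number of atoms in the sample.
N = A/λ = 4.301e17 atoms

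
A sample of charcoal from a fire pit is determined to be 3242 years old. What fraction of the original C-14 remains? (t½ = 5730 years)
N/N₀ = (1/2)^(t/t½) = 0.6756 = 67.6%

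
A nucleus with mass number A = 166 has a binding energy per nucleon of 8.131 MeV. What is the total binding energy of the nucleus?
B.E. = 8.131 × 166 = 1350 MeV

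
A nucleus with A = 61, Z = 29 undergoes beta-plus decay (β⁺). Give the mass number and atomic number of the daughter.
Daughter: A = 61, Z = 28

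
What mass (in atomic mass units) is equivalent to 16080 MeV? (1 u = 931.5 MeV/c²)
m = E/c² = 17.26 u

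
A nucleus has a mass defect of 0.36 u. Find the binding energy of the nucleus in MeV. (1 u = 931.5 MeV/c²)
B.E. = Δm × 931.5 = 335.3 MeV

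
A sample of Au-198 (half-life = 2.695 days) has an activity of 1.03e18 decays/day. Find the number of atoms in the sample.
N = A/λ = 4.005e18 atoms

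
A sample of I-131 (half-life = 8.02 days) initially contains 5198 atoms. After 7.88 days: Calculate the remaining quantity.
N = N₀(1/2)^(t/t½) = 2631 atoms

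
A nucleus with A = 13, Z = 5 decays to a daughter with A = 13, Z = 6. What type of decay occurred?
ΔA = 0, ΔZ = +1 ⇒ beta-minus decay (β⁻)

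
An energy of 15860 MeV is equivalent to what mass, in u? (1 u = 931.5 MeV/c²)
m = E/c² = 17.03 u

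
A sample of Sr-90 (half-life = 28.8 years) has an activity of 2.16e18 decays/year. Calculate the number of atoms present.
N = A/λ = 8.975e19 atoms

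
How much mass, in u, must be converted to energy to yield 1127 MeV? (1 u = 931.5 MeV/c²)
m = E/c² = 1.21 u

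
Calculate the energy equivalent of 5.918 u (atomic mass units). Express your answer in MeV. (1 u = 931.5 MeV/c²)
E = mc² = 5513 MeV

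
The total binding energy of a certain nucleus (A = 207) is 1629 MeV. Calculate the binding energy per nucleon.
B.E./A = 1629/207 = 7.87 MeV/nucleon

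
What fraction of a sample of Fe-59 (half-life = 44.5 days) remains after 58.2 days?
N/N₀ = (1/2)^(t/t½) = 0.4039 = 40.4%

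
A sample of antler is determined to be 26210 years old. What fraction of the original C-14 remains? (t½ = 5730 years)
N/N₀ = (1/2)^(t/t½) = 0.04198 = 4.2%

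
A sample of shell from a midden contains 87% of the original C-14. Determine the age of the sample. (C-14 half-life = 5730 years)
Age = t½ × log₂(1/ratio) = 1151 years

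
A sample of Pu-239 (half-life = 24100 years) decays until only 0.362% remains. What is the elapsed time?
t = t½ × log₂(N₀/N) = 1.954e5 years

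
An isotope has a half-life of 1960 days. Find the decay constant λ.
λ = ln(2)/t½ = 3.536e-4 day⁻¹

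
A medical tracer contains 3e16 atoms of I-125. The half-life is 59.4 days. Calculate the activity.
A = λN = 3.501e14 decays/day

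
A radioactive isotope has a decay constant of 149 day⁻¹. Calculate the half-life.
t½ = ln(2)/λ = 0.004652 days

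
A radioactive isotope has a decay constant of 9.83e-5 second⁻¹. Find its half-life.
t½ = ln(2)/λ = 7051 seconds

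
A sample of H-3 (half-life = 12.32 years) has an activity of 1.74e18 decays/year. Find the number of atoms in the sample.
N = A/λ = 3.093e19 atoms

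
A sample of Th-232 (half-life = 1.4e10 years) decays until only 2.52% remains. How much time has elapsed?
t = t½ × log₂(N₀/N) = 7.435e10 years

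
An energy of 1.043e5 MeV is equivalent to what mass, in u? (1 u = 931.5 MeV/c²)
m = E/c² = 112 u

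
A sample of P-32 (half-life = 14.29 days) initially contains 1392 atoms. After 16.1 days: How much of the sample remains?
N = N₀(1/2)^(t/t½) = 637.5 atoms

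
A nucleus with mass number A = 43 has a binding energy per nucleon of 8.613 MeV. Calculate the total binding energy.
B.E. = 8.613 × 43 = 370.4 MeV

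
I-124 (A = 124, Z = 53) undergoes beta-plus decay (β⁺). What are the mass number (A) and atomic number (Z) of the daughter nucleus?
Daughter: A = 124, Z = 52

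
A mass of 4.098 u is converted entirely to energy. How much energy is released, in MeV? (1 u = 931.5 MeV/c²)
E = mc² = 3817 MeV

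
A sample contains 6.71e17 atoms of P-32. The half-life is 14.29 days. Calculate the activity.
A = λN = 3.255e16 decays/day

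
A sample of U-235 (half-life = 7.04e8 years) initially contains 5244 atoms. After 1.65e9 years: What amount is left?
N = N₀(1/2)^(t/t½) = 1033 atoms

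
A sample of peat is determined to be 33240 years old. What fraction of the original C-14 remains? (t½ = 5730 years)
N/N₀ = (1/2)^(t/t½) = 0.01794 = 1.79%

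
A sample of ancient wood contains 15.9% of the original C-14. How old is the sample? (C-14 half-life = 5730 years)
Age = t½ × log₂(1/ratio) = 15200 years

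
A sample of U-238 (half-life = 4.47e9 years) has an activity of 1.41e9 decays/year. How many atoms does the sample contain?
N = A/λ = 9.093e18 atoms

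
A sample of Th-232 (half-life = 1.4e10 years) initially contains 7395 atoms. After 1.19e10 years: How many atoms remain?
N = N₀(1/2)^(t/t½) = 4103 atoms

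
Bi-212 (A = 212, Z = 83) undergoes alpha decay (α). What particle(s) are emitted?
α particle = ⁴₂He (2 protons + 2 neutrons)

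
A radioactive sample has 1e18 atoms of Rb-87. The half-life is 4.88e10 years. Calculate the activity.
A = λN = 1.42e7 decays/year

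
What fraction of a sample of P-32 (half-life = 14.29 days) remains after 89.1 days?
N/N₀ = (1/2)^(t/t½) = 0.01328 = 1.33%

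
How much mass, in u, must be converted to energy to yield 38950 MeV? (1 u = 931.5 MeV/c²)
m = E/c² = 41.81 u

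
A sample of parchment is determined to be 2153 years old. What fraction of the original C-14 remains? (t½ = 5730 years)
N/N₀ = (1/2)^(t/t½) = 0.7707 = 77.1%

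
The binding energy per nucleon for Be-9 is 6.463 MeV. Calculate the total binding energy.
B.E. = 6.463 × 9 = 58.17 MeV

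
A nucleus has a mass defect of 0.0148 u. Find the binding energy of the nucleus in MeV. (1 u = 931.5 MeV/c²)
B.E. = Δm × 931.5 = 13.79 MeV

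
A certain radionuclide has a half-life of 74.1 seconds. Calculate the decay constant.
λ = ln(2)/t½ = 0.009354 second⁻¹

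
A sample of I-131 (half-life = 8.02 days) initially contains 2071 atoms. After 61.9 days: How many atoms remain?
N = N₀(1/2)^(t/t½) = 9.835 atoms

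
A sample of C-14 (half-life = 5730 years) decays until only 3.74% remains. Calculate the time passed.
t = t½ × log₂(N₀/N) = 27160 years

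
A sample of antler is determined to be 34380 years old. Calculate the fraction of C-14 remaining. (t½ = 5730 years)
N/N₀ = (1/2)^(t/t½) = 0.01562 = 1.56%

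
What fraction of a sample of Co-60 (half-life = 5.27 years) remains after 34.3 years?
N/N₀ = (1/2)^(t/t½) = 0.01098 = 1.1%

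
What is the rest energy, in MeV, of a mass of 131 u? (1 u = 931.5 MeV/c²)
E = mc² = 1.22e5 MeV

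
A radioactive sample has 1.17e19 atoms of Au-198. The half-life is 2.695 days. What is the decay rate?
A = λN = 3.009e18 decays/day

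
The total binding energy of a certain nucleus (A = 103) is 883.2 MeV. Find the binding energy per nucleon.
B.E./A = 883.2/103 = 8.575 MeV/nucleon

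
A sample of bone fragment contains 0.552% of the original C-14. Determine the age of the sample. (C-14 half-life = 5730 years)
Age = t½ × log₂(1/ratio) = 42980 years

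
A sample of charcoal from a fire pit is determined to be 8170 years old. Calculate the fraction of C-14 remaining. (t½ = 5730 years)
N/N₀ = (1/2)^(t/t½) = 0.3722 = 37.2%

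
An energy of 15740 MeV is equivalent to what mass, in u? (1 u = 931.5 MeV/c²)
m = E/c² = 16.9 u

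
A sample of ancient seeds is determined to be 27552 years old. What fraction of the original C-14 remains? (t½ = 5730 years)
N/N₀ = (1/2)^(t/t½) = 0.03569 = 3.57%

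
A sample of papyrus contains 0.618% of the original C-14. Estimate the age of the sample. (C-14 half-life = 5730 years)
Age = t½ × log₂(1/ratio) = 42050 years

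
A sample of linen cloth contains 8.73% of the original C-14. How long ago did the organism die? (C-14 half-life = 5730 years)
Age = t½ × log₂(1/ratio) = 20160 years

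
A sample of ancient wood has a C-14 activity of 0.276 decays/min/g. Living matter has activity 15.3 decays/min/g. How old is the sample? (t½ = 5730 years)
Age = t½ × log₂(A₀/A) = 33190 years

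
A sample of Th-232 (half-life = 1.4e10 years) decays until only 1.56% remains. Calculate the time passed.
t = t½ × log₂(N₀/N) = 8.403e10 years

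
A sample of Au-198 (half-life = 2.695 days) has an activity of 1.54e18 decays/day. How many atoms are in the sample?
N = A/λ = 5.988e18 atoms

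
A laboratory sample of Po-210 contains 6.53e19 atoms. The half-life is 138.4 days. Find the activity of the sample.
A = λN = 3.27e17 decays/day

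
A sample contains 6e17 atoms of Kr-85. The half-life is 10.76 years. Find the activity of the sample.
A = λN = 3.865e16 decays/year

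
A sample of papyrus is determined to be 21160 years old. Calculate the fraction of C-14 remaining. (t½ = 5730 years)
N/N₀ = (1/2)^(t/t½) = 0.07733 = 7.73%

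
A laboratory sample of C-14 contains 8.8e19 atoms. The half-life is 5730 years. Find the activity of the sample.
A = λN = 1.065e16 decays/year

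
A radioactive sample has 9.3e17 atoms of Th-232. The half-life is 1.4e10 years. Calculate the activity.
A = λN = 4.604e7 decays/year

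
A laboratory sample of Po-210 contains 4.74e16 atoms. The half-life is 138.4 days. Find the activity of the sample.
A = λN = 2.374e14 decays/day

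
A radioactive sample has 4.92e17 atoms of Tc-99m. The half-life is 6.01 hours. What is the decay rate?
A = λN = 5.674e16 decays/hour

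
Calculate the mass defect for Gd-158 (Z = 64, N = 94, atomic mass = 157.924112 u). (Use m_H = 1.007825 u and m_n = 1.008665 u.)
Δm = Z·m_H + N·m_n − M = 1.391 u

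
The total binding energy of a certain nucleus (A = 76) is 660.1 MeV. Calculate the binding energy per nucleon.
B.E./A = 660.1/76 = 8.686 MeV/nucleon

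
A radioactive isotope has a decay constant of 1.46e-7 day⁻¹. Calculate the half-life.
t½ = ln(2)/λ = 4.748e6 days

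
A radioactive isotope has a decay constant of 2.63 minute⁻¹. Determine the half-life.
t½ = ln(2)/λ = 0.2636 minutes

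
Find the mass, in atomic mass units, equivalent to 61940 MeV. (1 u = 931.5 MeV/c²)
m = E/c² = 66.49 u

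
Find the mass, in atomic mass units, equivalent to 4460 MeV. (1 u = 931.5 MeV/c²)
m = E/c² = 4.788 u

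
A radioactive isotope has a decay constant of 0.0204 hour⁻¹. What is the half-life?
t½ = ln(2)/λ = 33.98 hours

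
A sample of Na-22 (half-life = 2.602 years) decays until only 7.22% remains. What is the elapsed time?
t = t½ × log₂(N₀/N) = 9.866 years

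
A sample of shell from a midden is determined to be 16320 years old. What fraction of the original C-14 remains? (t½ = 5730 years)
N/N₀ = (1/2)^(t/t½) = 0.1389 = 13.9%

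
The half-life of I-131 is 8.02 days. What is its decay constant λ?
λ = ln(2)/t½ = 0.08643 day⁻¹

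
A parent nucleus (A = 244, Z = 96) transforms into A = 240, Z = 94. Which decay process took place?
ΔA = -4, ΔZ = -2 ⇒ alpha decay (α)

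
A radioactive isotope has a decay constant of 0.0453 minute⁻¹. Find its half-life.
t½ = ln(2)/λ = 15.3 minutes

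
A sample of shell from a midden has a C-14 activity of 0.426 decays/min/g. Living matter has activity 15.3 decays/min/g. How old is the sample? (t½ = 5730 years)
Age = t½ × log₂(A₀/A) = 29600 years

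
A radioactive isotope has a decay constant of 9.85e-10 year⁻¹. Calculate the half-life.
t½ = ln(2)/λ = 7.037e8 years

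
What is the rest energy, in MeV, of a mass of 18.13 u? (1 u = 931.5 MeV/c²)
E = mc² = 16890 MeV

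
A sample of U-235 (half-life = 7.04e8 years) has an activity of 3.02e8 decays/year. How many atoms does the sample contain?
N = A/λ = 3.067e17 atoms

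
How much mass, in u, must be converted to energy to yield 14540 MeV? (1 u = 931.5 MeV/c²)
m = E/c² = 15.61 u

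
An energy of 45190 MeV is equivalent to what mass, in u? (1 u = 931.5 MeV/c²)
m = E/c² = 48.51 u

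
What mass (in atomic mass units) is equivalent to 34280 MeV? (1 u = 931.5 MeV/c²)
m = E/c² = 36.8 u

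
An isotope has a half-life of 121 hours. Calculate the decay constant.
λ = ln(2)/t½ = 0.005728 hour⁻¹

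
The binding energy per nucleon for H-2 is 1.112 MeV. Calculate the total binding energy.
B.E. = 1.112 × 2 = 2.224 MeV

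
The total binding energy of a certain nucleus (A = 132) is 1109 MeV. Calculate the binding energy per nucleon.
B.E./A = 1109/132 = 8.402 MeV/nucleon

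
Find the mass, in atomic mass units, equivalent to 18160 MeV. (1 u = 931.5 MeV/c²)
m = E/c² = 19.5 u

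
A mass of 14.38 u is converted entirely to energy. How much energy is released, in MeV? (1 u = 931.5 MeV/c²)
E = mc² = 13390 MeV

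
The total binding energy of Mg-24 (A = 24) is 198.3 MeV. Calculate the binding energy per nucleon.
B.E./A = 198.3/24 = 8.263 MeV/nucleon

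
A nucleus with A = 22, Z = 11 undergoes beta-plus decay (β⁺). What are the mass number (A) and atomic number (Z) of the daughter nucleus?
Daughter: A = 22, Z = 10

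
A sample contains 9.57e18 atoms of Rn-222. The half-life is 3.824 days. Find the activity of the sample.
A = λN = 1.735e18 decays/day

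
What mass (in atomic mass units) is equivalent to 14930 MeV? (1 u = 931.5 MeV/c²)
m = E/c² = 16.03 u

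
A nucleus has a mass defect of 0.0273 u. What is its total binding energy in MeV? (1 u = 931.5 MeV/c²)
B.E. = Δm × 931.5 = 25.43 MeV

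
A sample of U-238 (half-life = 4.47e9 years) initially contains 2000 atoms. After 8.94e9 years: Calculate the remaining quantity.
N = N₀(1/2)^(t/t½) = 500 atoms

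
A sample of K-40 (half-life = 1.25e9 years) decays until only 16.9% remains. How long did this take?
t = t½ × log₂(N₀/N) = 3.206e9 years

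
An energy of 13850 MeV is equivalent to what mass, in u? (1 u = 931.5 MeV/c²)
m = E/c² = 14.87 u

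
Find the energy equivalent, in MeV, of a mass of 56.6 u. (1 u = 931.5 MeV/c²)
E = mc² = 52720 MeV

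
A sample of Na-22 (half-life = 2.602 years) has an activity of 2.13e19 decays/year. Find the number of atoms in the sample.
N = A/λ = 7.996e19 atoms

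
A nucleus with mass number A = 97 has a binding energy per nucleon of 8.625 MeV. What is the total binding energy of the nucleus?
B.E. = 8.625 × 97 = 836.6 MeV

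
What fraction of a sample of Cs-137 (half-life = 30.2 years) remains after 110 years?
N/N₀ = (1/2)^(t/t½) = 0.08008 = 8.01%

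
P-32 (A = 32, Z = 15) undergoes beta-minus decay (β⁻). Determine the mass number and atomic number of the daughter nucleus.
Daughter: A = 32, Z = 16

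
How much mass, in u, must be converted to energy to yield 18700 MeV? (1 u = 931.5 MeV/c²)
m = E/c² = 20.08 u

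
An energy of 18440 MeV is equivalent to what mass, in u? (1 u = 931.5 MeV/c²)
m = E/c² = 19.8 u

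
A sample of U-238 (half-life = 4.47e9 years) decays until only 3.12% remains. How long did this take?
t = t½ × log₂(N₀/N) = 2.236e10 years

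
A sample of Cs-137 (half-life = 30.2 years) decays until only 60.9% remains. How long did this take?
t = t½ × log₂(N₀/N) = 21.61 years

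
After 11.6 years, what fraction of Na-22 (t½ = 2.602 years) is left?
N/N₀ = (1/2)^(t/t½) = 0.0455 = 4.55%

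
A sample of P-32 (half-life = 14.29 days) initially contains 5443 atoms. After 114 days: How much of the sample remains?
N = N₀(1/2)^(t/t½) = 21.59 atoms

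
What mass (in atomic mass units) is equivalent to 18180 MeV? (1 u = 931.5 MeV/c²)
m = E/c² = 19.52 u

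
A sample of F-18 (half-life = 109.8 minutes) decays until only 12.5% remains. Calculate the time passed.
t = t½ × log₂(N₀/N) = 329.4 minutes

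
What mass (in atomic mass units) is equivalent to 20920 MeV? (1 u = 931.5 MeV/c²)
m = E/c² = 22.46 u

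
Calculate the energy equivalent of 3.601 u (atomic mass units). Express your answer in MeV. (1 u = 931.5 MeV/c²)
E = mc² = 3354 MeV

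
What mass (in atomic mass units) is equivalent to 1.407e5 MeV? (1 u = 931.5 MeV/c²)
m = E/c² = 151 u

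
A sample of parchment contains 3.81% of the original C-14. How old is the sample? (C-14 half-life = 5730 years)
Age = t½ × log₂(1/ratio) = 27010 years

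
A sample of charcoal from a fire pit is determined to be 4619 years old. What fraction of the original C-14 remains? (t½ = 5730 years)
N/N₀ = (1/2)^(t/t½) = 0.5719 = 57.2%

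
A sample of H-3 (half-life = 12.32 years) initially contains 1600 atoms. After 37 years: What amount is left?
N = N₀(1/2)^(t/t½) = 199.6 atoms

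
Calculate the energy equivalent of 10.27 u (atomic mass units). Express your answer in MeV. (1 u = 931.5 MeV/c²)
E = mc² = 9567 MeV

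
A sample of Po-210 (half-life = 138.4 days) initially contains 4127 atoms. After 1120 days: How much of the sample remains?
N = N₀(1/2)^(t/t½) = 15.12 atoms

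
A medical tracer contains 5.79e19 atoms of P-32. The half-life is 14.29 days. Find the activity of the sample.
A = λN = 2.808e18 decays/day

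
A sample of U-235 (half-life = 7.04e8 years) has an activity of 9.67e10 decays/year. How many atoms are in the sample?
N = A/λ = 9.821e19 atoms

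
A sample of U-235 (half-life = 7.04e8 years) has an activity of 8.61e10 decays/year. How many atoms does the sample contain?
N = A/λ = 8.745e19 atoms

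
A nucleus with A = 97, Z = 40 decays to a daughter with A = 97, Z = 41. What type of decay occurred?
ΔA = 0, ΔZ = +1 ⇒ beta-minus decay (β⁻)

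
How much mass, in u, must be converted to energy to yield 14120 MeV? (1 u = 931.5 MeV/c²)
m = E/c² = 15.16 u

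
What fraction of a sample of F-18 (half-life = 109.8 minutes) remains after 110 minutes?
N/N₀ = (1/2)^(t/t½) = 0.4994 = 49.9%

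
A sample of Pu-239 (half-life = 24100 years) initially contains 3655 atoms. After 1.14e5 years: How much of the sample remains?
N = N₀(1/2)^(t/t½) = 137.7 atoms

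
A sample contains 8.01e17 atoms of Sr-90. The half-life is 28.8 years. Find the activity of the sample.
A = λN = 1.928e16 decays/year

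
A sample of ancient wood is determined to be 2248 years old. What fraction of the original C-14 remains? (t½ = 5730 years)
N/N₀ = (1/2)^(t/t½) = 0.7619 = 76.2%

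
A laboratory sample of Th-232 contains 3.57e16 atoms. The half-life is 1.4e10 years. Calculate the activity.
A = λN = 1.768e6 decays/year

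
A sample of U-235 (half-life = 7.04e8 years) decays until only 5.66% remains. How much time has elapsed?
t = t½ × log₂(N₀/N) = 2.917e9 years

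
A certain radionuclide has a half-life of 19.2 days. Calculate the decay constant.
λ = ln(2)/t½ = 0.0361 day⁻¹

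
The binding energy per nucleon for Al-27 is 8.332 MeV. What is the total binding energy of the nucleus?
B.E. = 8.332 × 27 = 225 MeV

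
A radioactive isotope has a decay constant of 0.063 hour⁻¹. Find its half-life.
t½ = ln(2)/λ = 11 hours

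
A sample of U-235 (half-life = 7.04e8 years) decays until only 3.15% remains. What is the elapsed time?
t = t½ × log₂(N₀/N) = 3.512e9 years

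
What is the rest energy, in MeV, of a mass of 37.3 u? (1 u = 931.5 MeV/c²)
E = mc² = 34740 MeV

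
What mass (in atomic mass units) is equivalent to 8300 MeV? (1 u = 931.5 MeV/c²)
m = E/c² = 8.91 u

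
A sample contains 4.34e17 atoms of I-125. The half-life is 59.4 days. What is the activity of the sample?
A = λN = 5.064e15 decays/day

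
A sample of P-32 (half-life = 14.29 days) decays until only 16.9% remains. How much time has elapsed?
t = t½ × log₂(N₀/N) = 36.65 days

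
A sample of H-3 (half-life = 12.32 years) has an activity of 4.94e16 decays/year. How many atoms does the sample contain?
N = A/λ = 8.78e17 atoms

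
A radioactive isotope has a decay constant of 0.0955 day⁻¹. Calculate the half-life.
t½ = ln(2)/λ = 7.258 days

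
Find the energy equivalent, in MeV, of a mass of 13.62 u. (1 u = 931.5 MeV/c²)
E = mc² = 12690 MeV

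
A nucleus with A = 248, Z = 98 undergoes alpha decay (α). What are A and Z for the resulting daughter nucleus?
Daughter: A = 244, Z = 96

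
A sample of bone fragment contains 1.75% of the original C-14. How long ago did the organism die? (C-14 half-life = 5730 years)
Age = t½ × log₂(1/ratio) = 33440 years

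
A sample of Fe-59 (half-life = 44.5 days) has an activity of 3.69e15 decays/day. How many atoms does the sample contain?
N = A/λ = 2.369e17 atoms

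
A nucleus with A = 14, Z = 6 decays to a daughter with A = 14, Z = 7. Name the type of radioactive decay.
ΔA = 0, ΔZ = +1 ⇒ beta-minus decay (β⁻)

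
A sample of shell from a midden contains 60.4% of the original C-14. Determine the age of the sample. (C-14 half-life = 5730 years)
Age = t½ × log₂(1/ratio) = 4168 years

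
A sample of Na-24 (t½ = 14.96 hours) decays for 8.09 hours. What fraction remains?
N/N₀ = (1/2)^(t/t½) = 0.6874 = 68.7%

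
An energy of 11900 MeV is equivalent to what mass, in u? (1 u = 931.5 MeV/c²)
m = E/c² = 12.78 u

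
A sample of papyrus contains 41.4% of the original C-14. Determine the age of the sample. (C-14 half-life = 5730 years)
Age = t½ × log₂(1/ratio) = 7290 years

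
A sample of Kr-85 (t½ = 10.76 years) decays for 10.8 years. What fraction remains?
N/N₀ = (1/2)^(t/t½) = 0.4987 = 49.9%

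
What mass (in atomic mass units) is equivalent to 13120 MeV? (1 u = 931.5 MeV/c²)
m = E/c² = 14.08 u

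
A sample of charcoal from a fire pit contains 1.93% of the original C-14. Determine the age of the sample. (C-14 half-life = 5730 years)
Age = t½ × log₂(1/ratio) = 32630 years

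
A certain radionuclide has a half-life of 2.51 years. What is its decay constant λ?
λ = ln(2)/t½ = 0.2762 year⁻¹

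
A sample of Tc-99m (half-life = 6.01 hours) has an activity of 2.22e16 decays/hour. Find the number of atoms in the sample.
N = A/λ = 1.925e17 atoms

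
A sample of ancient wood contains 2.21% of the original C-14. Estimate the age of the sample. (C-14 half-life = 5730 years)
Age = t½ × log₂(1/ratio) = 31510 years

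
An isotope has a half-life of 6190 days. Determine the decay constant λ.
λ = ln(2)/t½ = 1.12e-4 day⁻¹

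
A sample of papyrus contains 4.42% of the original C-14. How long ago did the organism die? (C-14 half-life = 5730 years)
Age = t½ × log₂(1/ratio) = 25780 years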